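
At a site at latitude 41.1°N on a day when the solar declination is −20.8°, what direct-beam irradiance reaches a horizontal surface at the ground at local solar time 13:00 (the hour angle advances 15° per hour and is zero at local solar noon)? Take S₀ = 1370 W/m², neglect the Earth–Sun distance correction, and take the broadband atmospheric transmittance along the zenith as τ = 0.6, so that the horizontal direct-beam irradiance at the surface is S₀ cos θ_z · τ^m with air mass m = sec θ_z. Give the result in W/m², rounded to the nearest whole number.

195 W/m²

Hour angle H = 15° × (13 − 12) = 15.00°.
cos θ_z = sin(41.1°) sin(-20.8°) + cos(41.1°) cos(-20.8°) cos(15.00°) = -0.2334 + 0.6804 = 0.4470.
Air mass m = 1/cos θ_z = 1/0.4470 = 2.237; τ^m = 0.6^2.237 = 0.3190.
Surface direct beam = 1370 × 0.4470 × 0.3190 = 195.35 W/m².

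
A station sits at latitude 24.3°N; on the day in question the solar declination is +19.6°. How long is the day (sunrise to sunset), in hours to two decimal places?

13.23 hours

−tan φ tan δ = −(0.4515)(0.3561) = -0.1608; H_s = arccos(-0.1608) = 99.25°.
Day length = 2 H_s / 15° h⁻¹ = 198.50° / 15 = 13.233 h.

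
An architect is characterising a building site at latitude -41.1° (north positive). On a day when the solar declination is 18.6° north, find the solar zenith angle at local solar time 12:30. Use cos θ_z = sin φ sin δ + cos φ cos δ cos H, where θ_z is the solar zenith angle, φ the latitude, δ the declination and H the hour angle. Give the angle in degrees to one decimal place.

60.1°

Hour angle H = 15° × (12.5 − 12) = 7.50°.
With φ = -41.1°, δ = 18.6°, H = 7.50°: sin φ sin δ = -0.2097, cos φ cos δ cos H = 0.7081, so cos θ_z = 0.4984.
θ_z = arccos(0.4984) = 60.11°.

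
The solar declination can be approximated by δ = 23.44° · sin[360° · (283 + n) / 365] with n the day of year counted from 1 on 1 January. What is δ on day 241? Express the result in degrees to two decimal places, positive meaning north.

+9.23°

360 × (283 + 241) / 365 = 516.822°; sin(516.822°) = 0.3936.
δ = 23.44 × 0.3936 = 9.226° ≈ +9.23°.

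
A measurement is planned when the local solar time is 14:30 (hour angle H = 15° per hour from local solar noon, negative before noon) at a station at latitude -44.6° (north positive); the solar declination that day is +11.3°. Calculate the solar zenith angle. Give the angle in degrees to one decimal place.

Hour angle H = 15° × (14.5 − 12) = 37.50°.
With φ = -44.6°, δ = 11.3°, H = 37.50°: sin φ sin δ = -0.1376, cos φ cos δ cos H = 0.5539, so cos θ_z = 0.4163.
θ_z = arccos(0.4163) = 65.40°.

65.4°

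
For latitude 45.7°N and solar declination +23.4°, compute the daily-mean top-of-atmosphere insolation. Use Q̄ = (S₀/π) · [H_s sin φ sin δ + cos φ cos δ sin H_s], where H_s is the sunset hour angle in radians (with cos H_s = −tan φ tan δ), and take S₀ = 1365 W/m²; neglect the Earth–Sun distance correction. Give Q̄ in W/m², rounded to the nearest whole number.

500 W/m²

cos H_s = −tan(45.7°) · tan(23.4°) = -0.4434, so H_s = arccos(-0.4434) = 116.32°. In radians, H_s = 2.0302.
H_s sin φ sin δ = 2.0302 × 0.7157 × 0.3971 = 0.5770.
cos φ cos δ sin H_s = 0.6984 × 0.9178 × 0.8963 = 0.5745.
Q̄ = (1365/π) × (0.5770 + 0.5745) = 434.49 × 1.1515 = 500.32 W/m².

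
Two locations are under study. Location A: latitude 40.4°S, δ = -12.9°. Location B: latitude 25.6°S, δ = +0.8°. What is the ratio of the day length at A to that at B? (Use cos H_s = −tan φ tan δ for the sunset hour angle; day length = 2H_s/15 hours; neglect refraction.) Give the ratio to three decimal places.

1.130

A: H_s = arccos(−tan -40.4° · tan -12.9°) = 101.24°, so 2H_s/15 = 13.4987 h.
B: H_s = arccos(−tan -25.6° · tan 0.8°) = 89.62°, so 2H_s/15 = 11.9493 h.
Ratio A/B = 13.4987 / 11.9493 = 1.1297.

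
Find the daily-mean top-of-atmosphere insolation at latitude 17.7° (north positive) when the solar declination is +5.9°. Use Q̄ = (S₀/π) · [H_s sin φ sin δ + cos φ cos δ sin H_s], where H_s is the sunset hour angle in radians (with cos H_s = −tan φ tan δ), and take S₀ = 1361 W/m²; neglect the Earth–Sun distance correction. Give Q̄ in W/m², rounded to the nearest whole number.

−tan φ tan δ = −(0.3191)(0.1033) = -0.0330; H_s = arccos(-0.0330) = 91.89°. In radians, H_s = 1.6038.
H_s sin φ sin δ = 1.6038 × 0.3040 × 0.1028 = 0.0501.
cos φ cos δ sin H_s = 0.9527 × 0.9947 × 0.9995 = 0.9472.
Q̄ = (1361/π) × (0.0501 + 0.9472) = 433.22 × 0.9973 = 432.05 W/m².

432 W/m²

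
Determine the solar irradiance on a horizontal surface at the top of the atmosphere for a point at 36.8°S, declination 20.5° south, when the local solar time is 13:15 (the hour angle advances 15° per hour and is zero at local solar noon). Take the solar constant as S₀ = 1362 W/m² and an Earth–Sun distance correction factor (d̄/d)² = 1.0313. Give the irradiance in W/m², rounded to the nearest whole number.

Hour angle H = 15° × (13.25 − 12) = 18.75°.
cos θ_z = sin(-36.8°) sin(-20.5°) + cos(-36.8°) cos(-20.5°) cos(18.75°) = 0.2098 + 0.7102 = 0.9200.
Top-of-atmosphere irradiance = S₀ (d̄/d)² cos θ_z = 1362 × 1.0313 × 0.9200 = 1292.26 W/m².

1292 W/m²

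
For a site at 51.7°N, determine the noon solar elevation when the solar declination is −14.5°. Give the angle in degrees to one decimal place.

At local solar noon the hour angle is zero, so the elevation is 90° − |φ − δ| = 90° − |51.7° − (-14.5°)| = 90° − 66.2° = 23.8°.

23.8°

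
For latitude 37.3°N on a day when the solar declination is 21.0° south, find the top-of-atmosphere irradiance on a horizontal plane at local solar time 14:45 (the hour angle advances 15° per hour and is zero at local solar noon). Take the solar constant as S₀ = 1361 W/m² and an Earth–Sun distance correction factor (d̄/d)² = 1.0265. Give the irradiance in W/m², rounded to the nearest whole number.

477 W/m²

Hour angle H = 15° × (14.75 − 12) = 41.25°.
cos θ_z = sin φ sin δ + cos φ cos δ cos H = (0.6060)(-0.3584) + (0.7955)(0.9336)(0.7518) = 0.3412.
Top-of-atmosphere irradiance = S₀ (d̄/d)² cos θ_z = 1361 × 1.0265 × 0.3412 = 476.68 W/m².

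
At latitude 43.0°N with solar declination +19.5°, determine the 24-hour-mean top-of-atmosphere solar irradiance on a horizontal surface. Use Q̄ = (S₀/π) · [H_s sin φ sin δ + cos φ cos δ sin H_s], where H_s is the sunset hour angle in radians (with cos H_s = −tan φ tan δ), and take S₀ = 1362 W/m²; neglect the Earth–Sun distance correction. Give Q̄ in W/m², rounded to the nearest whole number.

470 W/m²

cos H_s = −tan(43.0°) · tan(19.5°) = -0.3302, so H_s = arccos(-0.3302) = 109.28°. In radians, H_s = 1.9073.
H_s sin φ sin δ = 1.9073 × 0.6820 × 0.3338 = 0.4342.
cos φ cos δ sin H_s = 0.7314 × 0.9426 × 0.9439 = 0.6507.
Q̄ = (1362/π) × (0.4342 + 0.6507) = 433.54 × 1.0849 = 470.35 W/m².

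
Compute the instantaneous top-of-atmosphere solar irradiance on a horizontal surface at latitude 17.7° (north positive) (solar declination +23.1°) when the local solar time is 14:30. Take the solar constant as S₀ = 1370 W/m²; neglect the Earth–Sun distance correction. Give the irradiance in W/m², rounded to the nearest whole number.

1116 W/m²

Hour angle H = 15° × (14.5 − 12) = 37.50°.
cos θ_z = sin φ sin δ + cos φ cos δ cos H = (0.3040)(0.3923) + (0.9527)(0.9198)(0.7934) = 0.8145.
Top-of-atmosphere irradiance = S₀ cos θ_z = 1370 × 0.8145 = 1115.87 W/m².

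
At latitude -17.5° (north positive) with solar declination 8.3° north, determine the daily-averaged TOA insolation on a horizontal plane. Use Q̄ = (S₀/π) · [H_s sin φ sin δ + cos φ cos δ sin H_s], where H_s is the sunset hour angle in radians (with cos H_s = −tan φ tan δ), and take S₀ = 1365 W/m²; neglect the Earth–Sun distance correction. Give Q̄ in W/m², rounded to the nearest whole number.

cos H_s = −tan(-17.5°) · tan(8.3°) = 0.0460, so H_s = arccos(0.0460) = 87.36°. In radians, H_s = 1.5247.
H_s sin φ sin δ = 1.5247 × -0.3007 × 0.1444 = -0.0662.
cos φ cos δ sin H_s = 0.9537 × 0.9895 × 0.9989 = 0.9426.
Q̄ = (1365/π) × (-0.0662 + 0.9426) = 434.49 × 0.8764 = 380.79 W/m².

381 W/m²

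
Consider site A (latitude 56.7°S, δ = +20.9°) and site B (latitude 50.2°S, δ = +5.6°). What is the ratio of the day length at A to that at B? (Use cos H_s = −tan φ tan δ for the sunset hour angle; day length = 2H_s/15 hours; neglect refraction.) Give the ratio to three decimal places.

0.654

A: H_s = arccos(−tan -56.7° · tan 20.9°) = 54.46°, so 2H_s/15 = 7.2613 h.
B: H_s = arccos(−tan -50.2° · tan 5.6°) = 83.24°, so 2H_s/15 = 11.0987 h.
Ratio A/B = 7.2613 / 11.0987 = 0.6542.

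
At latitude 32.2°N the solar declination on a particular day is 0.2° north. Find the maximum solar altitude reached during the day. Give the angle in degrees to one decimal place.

At local solar noon the hour angle is zero, so the elevation is 90° − |φ − δ| = 90° − |32.2° − (0.2°)| = 90° − 32.0° = 58.0°.

58.0°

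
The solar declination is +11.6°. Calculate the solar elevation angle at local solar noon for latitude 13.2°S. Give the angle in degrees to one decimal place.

65.2°

At local solar noon the hour angle is zero, so the elevation is 90° − |φ − δ| = 90° − |-13.2° − (11.6°)| = 90° − 24.8° = 65.2°.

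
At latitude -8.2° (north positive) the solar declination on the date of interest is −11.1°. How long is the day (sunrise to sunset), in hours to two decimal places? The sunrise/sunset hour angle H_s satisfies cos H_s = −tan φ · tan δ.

12.22 hours

−tan φ tan δ = −(-0.1441)(-0.1962) = -0.0283; H_s = arccos(-0.0283) = 91.62°.
Day length = 2 H_s / 15° h⁻¹ = 183.24° / 15 = 12.216 h.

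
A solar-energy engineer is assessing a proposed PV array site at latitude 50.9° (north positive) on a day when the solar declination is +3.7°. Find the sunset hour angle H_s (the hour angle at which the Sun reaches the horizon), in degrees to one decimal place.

94.6°

The sunset hour angle satisfies cos H_s = −tan φ tan δ = -0.0796, giving H_s = 94.57°.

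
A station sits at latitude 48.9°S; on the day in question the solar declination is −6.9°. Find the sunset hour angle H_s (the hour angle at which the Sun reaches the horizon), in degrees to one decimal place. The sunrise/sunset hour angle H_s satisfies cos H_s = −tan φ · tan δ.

cos H_s = −tan(-48.9°) · tan(-6.9°) = -0.1387, so H_s = arccos(-0.1387) = 97.97°.

98.0°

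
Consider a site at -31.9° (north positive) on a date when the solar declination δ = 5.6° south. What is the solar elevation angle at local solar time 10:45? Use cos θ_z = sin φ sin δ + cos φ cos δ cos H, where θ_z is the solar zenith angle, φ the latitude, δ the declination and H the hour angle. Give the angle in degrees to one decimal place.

Hour angle H = 15° × (10.75 − 12) = -18.75°.
With φ = -31.9°, δ = -5.6°, H = -18.75°: sin φ sin δ = 0.0516, cos φ cos δ cos H = 0.8001, so cos θ_z = 0.8517.
θ_z = arccos(0.8517) = 31.60°, so the elevation is 90° − 31.60° = 58.40°.

58.4°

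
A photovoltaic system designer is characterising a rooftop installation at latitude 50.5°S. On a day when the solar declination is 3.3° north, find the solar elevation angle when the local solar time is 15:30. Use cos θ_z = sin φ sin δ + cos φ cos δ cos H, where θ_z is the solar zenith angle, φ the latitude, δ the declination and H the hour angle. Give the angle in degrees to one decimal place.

Hour angle H = 15° × (15.5 − 12) = 52.50°.
With φ = -50.5°, δ = 3.3°, H = 52.50°: sin φ sin δ = -0.0444, cos φ cos δ cos H = 0.3866, so cos θ_z = 0.3422.
θ_z = arccos(0.3422) = 69.99°, so the elevation is 90° − 69.99° = 20.01°.

20.0°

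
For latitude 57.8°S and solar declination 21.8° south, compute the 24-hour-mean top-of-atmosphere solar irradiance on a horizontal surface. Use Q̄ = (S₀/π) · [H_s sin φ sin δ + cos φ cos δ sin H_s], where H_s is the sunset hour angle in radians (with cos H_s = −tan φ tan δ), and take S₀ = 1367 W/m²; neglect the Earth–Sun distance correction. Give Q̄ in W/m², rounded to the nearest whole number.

The sunset hour angle satisfies cos H_s = −tan φ tan δ = -0.6351, giving H_s = 129.43°. In radians, H_s = 2.2590.
H_s sin φ sin δ = 2.2590 × -0.8462 × -0.3714 = 0.7100.
cos φ cos δ sin H_s = 0.5329 × 0.9285 × 0.7724 = 0.3822.
Q̄ = (1367/π) × (0.7100 + 0.3822) = 435.13 × 1.0922 = 475.25 W/m².

475 W/m²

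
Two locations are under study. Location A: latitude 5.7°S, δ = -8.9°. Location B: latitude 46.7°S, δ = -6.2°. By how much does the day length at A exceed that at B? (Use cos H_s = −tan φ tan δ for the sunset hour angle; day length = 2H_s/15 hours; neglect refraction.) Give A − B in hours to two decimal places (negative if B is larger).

A: H_s = arccos(−tan -5.7° · tan -8.9°) = 90.90°, so 2H_s/15 = 12.1200 h.
B: H_s = arccos(−tan -46.7° · tan -6.2°) = 96.62°, so 2H_s/15 = 12.8827 h.
A − B = 12.1200 − 12.8827 = -0.7627 h.

-0.76 h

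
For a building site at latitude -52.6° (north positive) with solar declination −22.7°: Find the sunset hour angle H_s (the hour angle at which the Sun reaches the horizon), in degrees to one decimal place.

123.2°

−tan φ tan δ = −(-1.3079)(-0.4183) = -0.5471; H_s = arccos(-0.5471) = 123.17°.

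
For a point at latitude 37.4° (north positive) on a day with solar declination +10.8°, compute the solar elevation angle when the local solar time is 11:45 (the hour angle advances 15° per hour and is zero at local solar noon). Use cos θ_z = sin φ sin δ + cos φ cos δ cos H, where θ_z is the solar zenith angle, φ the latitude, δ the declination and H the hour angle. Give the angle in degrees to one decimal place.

Hour angle H = 15° × (11.75 − 12) = -3.75°.
cos θ_z = sin φ sin δ + cos φ cos δ cos H = (0.6074)(0.1874) + (0.7944)(0.9823)(0.9979) = 0.8925.
θ_z = arccos(0.8925) = 26.81°, so the elevation is 90° − 26.81° = 63.19°.

63.2°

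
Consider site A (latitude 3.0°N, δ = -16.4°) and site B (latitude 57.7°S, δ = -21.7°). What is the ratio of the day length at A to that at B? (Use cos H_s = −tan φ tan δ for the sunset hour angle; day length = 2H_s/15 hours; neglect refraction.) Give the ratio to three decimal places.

0.691

A: H_s = arccos(−tan 3.0° · tan -16.4°) = 89.12°, so 2H_s/15 = 11.8827 h.
B: H_s = arccos(−tan -57.7° · tan -21.7°) = 129.01°, so 2H_s/15 = 17.2013 h.
Ratio A/B = 11.8827 / 17.2013 = 0.6908.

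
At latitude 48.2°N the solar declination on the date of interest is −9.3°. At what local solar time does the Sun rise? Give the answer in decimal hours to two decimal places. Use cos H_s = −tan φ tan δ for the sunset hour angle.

6.70 h

The sunset hour angle satisfies cos H_s = −tan φ tan δ = 0.1832, giving H_s = 79.44°.
Sunrise is at 12 − H_s/15 = 12 − 5.296 = 6.704 h local solar time.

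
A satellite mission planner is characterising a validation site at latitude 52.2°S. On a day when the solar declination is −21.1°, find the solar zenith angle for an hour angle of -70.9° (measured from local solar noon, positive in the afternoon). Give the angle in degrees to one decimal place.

61.9°

cos θ_z = sin φ sin δ + cos φ cos δ cos H = (-0.7902)(-0.3600) + (0.6129)(0.9330)(0.3272) = 0.4716.
θ_z = arccos(0.4716) = 61.86°.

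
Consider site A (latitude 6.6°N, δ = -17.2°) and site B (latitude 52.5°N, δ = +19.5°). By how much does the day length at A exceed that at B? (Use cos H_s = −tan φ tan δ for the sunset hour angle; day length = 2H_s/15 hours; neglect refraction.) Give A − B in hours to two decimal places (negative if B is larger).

-3.94 h

A: H_s = arccos(−tan 6.6° · tan -17.2°) = 87.95°, so 2H_s/15 = 11.7267 h.
B: H_s = arccos(−tan 52.5° · tan 19.5°) = 117.48°, so 2H_s/15 = 15.6640 h.
A − B = 11.7267 − 15.6640 = -3.9373 h.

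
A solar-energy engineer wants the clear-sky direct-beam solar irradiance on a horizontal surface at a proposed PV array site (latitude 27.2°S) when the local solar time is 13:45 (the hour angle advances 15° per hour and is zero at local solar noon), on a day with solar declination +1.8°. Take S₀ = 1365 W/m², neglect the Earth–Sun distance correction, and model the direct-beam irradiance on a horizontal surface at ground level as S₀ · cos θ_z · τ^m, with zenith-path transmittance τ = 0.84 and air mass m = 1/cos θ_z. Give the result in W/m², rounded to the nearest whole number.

855 W/m²

Hour angle H = 15° × (13.75 − 12) = 26.25°.
With φ = -27.2°, δ = 1.8°, H = 26.25°: sin φ sin δ = -0.0144, cos φ cos δ cos H = 0.7973, so cos θ_z = 0.7829.
Air mass m = 1/cos θ_z = 1/0.7829 = 1.277; τ^m = 0.84^1.277 = 0.8004.
Surface direct beam = 1365 × 0.7829 × 0.8004 = 855.35 W/m².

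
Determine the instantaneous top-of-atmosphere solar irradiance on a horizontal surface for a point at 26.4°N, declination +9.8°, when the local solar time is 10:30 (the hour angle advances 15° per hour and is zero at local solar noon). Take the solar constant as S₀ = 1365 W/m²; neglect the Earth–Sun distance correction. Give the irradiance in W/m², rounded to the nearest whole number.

Hour angle H = 15° × (10.5 − 12) = -22.50°.
cos θ_z = sin φ sin δ + cos φ cos δ cos H = (0.4446)(0.1702) + (0.8957)(0.9854)(0.9239) = 0.8911.
Top-of-atmosphere irradiance = S₀ cos θ_z = 1365 × 0.8911 = 1216.35 W/m².

1216 W/m²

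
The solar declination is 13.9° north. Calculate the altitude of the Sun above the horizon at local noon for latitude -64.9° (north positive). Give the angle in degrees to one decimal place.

11.2°

At local solar noon the hour angle is zero, so the elevation is 90° − |φ − δ| = 90° − |-64.9° − (13.9°)| = 90° − 78.8° = 11.2°.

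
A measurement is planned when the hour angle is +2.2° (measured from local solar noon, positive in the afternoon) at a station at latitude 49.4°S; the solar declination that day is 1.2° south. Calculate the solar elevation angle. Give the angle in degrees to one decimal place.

41.8°

cos θ_z = sin φ sin δ + cos φ cos δ cos H = (-0.7593)(-0.0209) + (0.6508)(0.9998)(0.9993) = 0.6661.
θ_z = arccos(0.6661) = 48.23°, so the elevation is 90° − 48.23° = 41.77°.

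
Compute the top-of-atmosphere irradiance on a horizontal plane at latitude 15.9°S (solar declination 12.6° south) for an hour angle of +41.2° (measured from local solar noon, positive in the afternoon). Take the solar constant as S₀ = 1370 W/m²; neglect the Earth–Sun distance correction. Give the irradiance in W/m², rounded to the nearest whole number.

1049 W/m²

cos θ_z = sin(-15.9°) sin(-12.6°) + cos(-15.9°) cos(-12.6°) cos(41.20°) = 0.0598 + 0.7062 = 0.7660.
Top-of-atmosphere irradiance = S₀ cos θ_z = 1370 × 0.7660 = 1049.42 W/m².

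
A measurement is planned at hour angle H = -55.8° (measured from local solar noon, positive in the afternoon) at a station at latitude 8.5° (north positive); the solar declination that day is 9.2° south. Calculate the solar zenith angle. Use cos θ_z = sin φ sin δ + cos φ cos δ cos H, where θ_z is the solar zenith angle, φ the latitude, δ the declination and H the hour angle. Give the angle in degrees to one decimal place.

cos θ_z = sin(8.5°) sin(-9.2°) + cos(8.5°) cos(-9.2°) cos(-55.80°) = -0.0236 + 0.5488 = 0.5252.
θ_z = arccos(0.5252) = 58.32°.

58.3°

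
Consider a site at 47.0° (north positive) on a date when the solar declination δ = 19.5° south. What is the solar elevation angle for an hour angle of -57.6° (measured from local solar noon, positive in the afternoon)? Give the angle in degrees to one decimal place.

5.8°

With φ = 47.0°, δ = -19.5°, H = -57.60°: sin φ sin δ = -0.2441, cos φ cos δ cos H = 0.3445, so cos θ_z = 0.1004.
θ_z = arccos(0.1004) = 84.24°, so the elevation is 90° − 84.24° = 5.76°.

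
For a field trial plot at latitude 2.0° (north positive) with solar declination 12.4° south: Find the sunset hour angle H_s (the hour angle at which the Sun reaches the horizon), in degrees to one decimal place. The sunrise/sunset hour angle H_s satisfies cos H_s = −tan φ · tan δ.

89.6°

−tan φ tan δ = −(0.0349)(-0.2199) = 0.0077; H_s = arccos(0.0077) = 89.56°.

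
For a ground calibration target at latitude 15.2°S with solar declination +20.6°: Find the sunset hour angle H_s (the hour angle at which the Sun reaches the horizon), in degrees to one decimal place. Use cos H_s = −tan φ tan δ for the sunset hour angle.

84.1°

The sunset hour angle satisfies cos H_s = −tan φ tan δ = 0.1021, giving H_s = 84.14°.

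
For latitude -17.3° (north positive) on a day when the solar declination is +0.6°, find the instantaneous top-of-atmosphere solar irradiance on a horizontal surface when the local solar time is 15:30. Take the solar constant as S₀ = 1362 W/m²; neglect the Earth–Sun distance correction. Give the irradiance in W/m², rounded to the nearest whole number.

787 W/m²

Hour angle H = 15° × (15.5 − 12) = 52.50°.
cos θ_z = sin φ sin δ + cos φ cos δ cos H = (-0.2974)(0.0105) + (0.9548)(0.9999)(0.6088) = 0.5781.
Top-of-atmosphere irradiance = S₀ cos θ_z = 1362 × 0.5781 = 787.37 W/m².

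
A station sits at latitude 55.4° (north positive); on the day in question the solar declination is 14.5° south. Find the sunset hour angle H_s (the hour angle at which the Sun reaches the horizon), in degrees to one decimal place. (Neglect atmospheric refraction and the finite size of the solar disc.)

68.0°

−tan φ tan δ = −(1.4496)(-0.2586) = 0.3749; H_s = arccos(0.3749) = 67.98°.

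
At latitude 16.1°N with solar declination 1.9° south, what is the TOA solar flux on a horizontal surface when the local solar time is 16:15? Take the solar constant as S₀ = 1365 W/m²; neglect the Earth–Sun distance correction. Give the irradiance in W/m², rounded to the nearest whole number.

Hour angle H = 15° × (16.25 − 12) = 63.75°.
cos θ_z = sin(16.1°) sin(-1.9°) + cos(16.1°) cos(-1.9°) cos(63.75°) = -0.0092 + 0.4247 = 0.4155.
Top-of-atmosphere irradiance = S₀ cos θ_z = 1365 × 0.4155 = 567.16 W/m².

567 W/m²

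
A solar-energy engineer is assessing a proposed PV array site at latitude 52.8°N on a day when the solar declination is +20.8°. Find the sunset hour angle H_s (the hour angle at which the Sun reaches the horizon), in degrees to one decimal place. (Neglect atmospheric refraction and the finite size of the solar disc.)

120.0°

cos H_s = −tan(52.8°) · tan(20.8°) = -0.5005, so H_s = arccos(-0.5005) = 120.03°.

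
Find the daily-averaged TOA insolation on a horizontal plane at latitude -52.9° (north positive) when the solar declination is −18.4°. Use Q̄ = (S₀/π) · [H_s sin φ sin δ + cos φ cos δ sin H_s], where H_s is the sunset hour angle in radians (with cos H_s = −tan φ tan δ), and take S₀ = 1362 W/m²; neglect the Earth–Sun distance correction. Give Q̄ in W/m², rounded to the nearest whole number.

444 W/m²

cos H_s = −tan(-52.9°) · tan(-18.4°) = -0.4398, so H_s = arccos(-0.4398) = 116.09°. In radians, H_s = 2.0262.
H_s sin φ sin δ = 2.0262 × -0.7976 × -0.3156 = 0.5100.
cos φ cos δ sin H_s = 0.6032 × 0.9489 × 0.8981 = 0.5141.
Q̄ = (1362/π) × (0.5100 + 0.5141) = 433.54 × 1.0241 = 443.99 W/m².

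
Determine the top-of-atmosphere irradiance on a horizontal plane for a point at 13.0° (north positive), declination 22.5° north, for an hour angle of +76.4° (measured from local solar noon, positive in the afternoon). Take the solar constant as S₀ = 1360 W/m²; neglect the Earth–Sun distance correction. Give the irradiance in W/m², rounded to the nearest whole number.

405 W/m²

With φ = 13.0°, δ = 22.5°, H = 76.40°: sin φ sin δ = 0.0861, cos φ cos δ cos H = 0.2117, so cos θ_z = 0.2978.
Top-of-atmosphere irradiance = S₀ cos θ_z = 1360 × 0.2978 = 405.01 W/m².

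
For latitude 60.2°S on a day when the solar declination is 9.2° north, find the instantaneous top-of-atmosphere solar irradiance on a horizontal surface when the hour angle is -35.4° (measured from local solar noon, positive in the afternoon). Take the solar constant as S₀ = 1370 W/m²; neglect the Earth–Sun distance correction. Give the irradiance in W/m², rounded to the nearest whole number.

cos θ_z = sin φ sin δ + cos φ cos δ cos H = (-0.8678)(0.1599) + (0.4970)(0.9871)(0.8151) = 0.2611.
Top-of-atmosphere irradiance = S₀ cos θ_z = 1370 × 0.2611 = 357.71 W/m².

358 W/m²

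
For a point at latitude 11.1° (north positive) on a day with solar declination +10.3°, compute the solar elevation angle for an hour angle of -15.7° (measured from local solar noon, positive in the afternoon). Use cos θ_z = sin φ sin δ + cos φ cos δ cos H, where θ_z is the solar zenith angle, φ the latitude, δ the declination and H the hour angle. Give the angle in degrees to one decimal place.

cos θ_z = sin(11.1°) sin(10.3°) + cos(11.1°) cos(10.3°) cos(-15.70°) = 0.0344 + 0.9295 = 0.9639.
θ_z = arccos(0.9639) = 15.44°, so the elevation is 90° − 15.44° = 74.56°.

74.6°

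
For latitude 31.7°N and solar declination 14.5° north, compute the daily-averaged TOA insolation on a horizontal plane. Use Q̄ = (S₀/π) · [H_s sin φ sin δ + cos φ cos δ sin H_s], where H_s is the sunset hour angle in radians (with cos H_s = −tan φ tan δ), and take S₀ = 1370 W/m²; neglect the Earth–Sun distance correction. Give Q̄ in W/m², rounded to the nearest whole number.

454 W/m²

−tan φ tan δ = −(0.6176)(0.2586) = -0.1597; H_s = arccos(-0.1597) = 99.19°. In radians, H_s = 1.7312.
H_s sin φ sin δ = 1.7312 × 0.5255 × 0.2504 = 0.2278.
cos φ cos δ sin H_s = 0.8508 × 0.9681 × 0.9872 = 0.8131.
Q̄ = (1370/π) × (0.2278 + 0.8131) = 436.08 × 1.0409 = 453.92 W/m².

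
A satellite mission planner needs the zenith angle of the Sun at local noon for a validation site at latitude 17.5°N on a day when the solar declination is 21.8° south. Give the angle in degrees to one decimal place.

At local solar noon the hour angle is zero, so the zenith angle is |φ − δ| = |17.5° − (-21.8°)| = 39.3°.

39.3°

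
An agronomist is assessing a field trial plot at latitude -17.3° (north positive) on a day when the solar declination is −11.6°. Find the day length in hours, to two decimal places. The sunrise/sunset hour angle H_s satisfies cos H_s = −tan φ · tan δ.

−tan φ tan δ = −(-0.3115)(-0.2053) = -0.0640; H_s = arccos(-0.0640) = 93.67°.
Day length = 2 H_s / 15° h⁻¹ = 187.34° / 15 = 12.489 h.

12.49 hours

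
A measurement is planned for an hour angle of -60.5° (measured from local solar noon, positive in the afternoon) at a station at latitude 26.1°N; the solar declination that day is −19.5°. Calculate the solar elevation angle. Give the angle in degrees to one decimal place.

With φ = 26.1°, δ = -19.5°, H = -60.50°: sin φ sin δ = -0.1469, cos φ cos δ cos H = 0.4168, so cos θ_z = 0.2699.
θ_z = arccos(0.2699) = 74.34°, so the elevation is 90° − 74.34° = 15.66°.

15.7°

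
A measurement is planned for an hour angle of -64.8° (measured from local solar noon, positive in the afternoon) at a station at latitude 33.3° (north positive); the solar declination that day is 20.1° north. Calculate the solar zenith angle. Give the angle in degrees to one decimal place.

With φ = 33.3°, δ = 20.1°, H = -64.80°: sin φ sin δ = 0.1887, cos φ cos δ cos H = 0.3342, so cos θ_z = 0.5229.
θ_z = arccos(0.5229) = 58.47°.

58.5°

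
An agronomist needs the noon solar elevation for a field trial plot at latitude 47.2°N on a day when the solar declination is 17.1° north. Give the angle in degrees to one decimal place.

59.9°

At local solar noon the hour angle is zero, so the elevation is 90° − |φ − δ| = 90° − |47.2° − (17.1°)| = 90° − 30.1° = 59.9°.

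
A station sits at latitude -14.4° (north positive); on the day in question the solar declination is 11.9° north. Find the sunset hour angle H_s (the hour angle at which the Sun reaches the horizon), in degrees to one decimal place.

86.9°

The sunset hour angle satisfies cos H_s = −tan φ tan δ = 0.0541, giving H_s = 86.90°.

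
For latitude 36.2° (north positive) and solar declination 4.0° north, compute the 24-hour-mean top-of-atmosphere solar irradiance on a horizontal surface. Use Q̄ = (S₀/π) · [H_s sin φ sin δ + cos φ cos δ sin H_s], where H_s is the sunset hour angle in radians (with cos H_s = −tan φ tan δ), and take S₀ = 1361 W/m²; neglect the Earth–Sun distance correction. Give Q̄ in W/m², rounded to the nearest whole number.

cos H_s = −tan(36.2°) · tan(4.0°) = -0.0512, so H_s = arccos(-0.0512) = 92.93°. In radians, H_s = 1.6219.
H_s sin φ sin δ = 1.6219 × 0.5906 × 0.0698 = 0.0669.
cos φ cos δ sin H_s = 0.8070 × 0.9976 × 0.9987 = 0.8040.
Q̄ = (1361/π) × (0.0669 + 0.8040) = 433.22 × 0.8709 = 377.29 W/m².

377 W/m²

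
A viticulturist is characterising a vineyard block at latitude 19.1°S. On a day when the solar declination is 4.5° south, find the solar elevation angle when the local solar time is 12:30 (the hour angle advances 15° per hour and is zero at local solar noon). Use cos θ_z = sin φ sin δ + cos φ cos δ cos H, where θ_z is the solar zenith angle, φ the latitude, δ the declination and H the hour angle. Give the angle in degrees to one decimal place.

Hour angle H = 15° × (12.5 − 12) = 7.50°.
cos θ_z = sin φ sin δ + cos φ cos δ cos H = (-0.3272)(-0.0785) + (0.9449)(0.9969)(0.9914) = 0.9596.
θ_z = arccos(0.9596) = 16.34°, so the elevation is 90° − 16.34° = 73.66°.

73.7°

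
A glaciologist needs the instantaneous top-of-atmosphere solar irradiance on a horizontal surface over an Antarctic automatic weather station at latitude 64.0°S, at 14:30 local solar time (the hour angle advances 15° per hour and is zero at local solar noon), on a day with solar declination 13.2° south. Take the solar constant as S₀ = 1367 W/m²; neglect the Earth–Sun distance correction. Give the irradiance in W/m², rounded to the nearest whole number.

743 W/m²

Hour angle H = 15° × (14.5 − 12) = 37.50°.
cos θ_z = sin(-64.0°) sin(-13.2°) + cos(-64.0°) cos(-13.2°) cos(37.50°) = 0.2052 + 0.3386 = 0.5438.
Top-of-atmosphere irradiance = S₀ cos θ_z = 1367 × 0.5438 = 743.37 W/m².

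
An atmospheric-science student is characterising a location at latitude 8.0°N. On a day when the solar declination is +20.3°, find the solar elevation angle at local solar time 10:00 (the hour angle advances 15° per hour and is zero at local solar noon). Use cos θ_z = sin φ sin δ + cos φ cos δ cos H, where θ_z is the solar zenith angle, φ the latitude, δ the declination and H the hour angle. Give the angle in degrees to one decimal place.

58.5°

Hour angle H = 15° × (10 − 12) = -30.00°.
cos θ_z = sin(8.0°) sin(20.3°) + cos(8.0°) cos(20.3°) cos(-30.00°) = 0.0483 + 0.8043 = 0.8526.
θ_z = arccos(0.8526) = 31.50°, so the elevation is 90° − 31.50° = 58.50°.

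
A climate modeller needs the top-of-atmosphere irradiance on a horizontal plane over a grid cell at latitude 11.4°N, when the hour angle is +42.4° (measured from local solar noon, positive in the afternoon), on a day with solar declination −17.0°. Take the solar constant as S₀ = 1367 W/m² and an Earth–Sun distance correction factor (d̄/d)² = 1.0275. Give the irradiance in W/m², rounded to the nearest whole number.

cos θ_z = sin(11.4°) sin(-17.0°) + cos(11.4°) cos(-17.0°) cos(42.40°) = -0.0578 + 0.6923 = 0.6345.
Top-of-atmosphere irradiance = S₀ (d̄/d)² cos θ_z = 1367 × 1.0275 × 0.6345 = 891.21 W/m².

891 W/m²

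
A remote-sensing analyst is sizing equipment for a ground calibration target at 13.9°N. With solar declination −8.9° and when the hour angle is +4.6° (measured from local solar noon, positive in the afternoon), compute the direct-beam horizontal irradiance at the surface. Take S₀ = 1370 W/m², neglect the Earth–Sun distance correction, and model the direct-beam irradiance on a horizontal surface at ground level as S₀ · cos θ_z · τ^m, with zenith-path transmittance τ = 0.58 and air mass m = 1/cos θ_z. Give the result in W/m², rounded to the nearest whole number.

cos θ_z = sin(13.9°) sin(-8.9°) + cos(13.9°) cos(-8.9°) cos(4.60°) = -0.0372 + 0.9559 = 0.9187.
Air mass m = 1/cos θ_z = 1/0.9187 = 1.088; τ^m = 0.58^1.088 = 0.5529.
Surface direct beam = 1370 × 0.9187 × 0.5529 = 695.89 W/m².

696 W/m²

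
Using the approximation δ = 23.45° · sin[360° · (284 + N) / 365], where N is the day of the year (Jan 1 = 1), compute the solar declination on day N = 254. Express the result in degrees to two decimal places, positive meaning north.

+3.82°

360 × (284 + 254) / 365 = 530.630°; sin(530.630°) = 0.1628.
δ = 23.45 × 0.1628 = 3.818° ≈ +3.82°.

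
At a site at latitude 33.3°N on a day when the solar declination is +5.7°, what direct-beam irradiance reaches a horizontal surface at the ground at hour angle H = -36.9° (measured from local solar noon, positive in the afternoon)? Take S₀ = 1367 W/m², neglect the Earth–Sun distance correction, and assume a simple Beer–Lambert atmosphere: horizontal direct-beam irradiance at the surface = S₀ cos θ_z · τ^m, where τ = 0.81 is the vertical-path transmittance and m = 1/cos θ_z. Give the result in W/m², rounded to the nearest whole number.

734 W/m²

cos θ_z = sin(33.3°) sin(5.7°) + cos(33.3°) cos(5.7°) cos(-36.90°) = 0.0545 + 0.6651 = 0.7196.
Air mass m = 1/cos θ_z = 1/0.7196 = 1.390; τ^m = 0.81^1.390 = 0.7461.
Surface direct beam = 1367 × 0.7196 × 0.7461 = 733.93 W/m².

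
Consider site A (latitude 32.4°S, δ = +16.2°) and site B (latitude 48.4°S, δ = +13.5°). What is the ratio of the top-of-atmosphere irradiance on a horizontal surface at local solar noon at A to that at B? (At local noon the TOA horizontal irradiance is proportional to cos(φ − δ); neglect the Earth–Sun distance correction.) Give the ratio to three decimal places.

1.404

A: cos θ_z = cos(-32.4° − (16.2°)) = 0.6613.
B: cos θ_z = cos(-48.4° − (13.5°)) = 0.4710.
Ratio A/B = 0.6613 / 0.4710 = 1.4040.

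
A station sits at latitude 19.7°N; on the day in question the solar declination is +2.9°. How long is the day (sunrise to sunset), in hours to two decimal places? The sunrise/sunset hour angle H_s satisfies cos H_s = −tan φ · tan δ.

The sunset hour angle satisfies cos H_s = −tan φ tan δ = -0.0181, giving H_s = 91.04°.
Day length = 2 H_s / 15° h⁻¹ = 182.08° / 15 = 12.139 h.

12.14 hours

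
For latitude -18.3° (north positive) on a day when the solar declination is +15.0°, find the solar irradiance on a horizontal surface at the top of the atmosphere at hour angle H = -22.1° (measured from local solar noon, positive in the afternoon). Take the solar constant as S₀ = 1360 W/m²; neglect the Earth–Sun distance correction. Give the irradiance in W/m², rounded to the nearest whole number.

1045 W/m²

cos θ_z = sin(-18.3°) sin(15.0°) + cos(-18.3°) cos(15.0°) cos(-22.10°) = -0.0813 + 0.8497 = 0.7684.
Top-of-atmosphere irradiance = S₀ cos θ_z = 1360 × 0.7684 = 1045.02 W/m².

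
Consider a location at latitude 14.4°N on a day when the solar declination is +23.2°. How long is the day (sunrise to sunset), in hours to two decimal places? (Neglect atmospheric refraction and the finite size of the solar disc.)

12.84 hours

−tan φ tan δ = −(0.2568)(0.4286) = -0.1101; H_s = arccos(-0.1101) = 96.32°.
Day length = 2 H_s / 15° h⁻¹ = 192.64° / 15 = 12.843 h.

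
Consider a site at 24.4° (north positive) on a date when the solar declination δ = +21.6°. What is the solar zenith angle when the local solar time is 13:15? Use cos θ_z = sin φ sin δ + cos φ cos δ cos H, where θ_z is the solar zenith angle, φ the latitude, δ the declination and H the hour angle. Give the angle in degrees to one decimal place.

17.5°

Hour angle H = 15° × (13.25 − 12) = 18.75°.
cos θ_z = sin(24.4°) sin(21.6°) + cos(24.4°) cos(21.6°) cos(18.75°) = 0.1521 + 0.8018 = 0.9539.
θ_z = arccos(0.9539) = 17.47°.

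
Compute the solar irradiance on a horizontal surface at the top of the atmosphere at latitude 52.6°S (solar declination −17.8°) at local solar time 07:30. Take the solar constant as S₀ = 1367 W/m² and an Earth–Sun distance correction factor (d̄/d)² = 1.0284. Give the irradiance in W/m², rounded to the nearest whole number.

Hour angle H = 15° × (7.5 − 12) = -67.50°.
cos θ_z = sin φ sin δ + cos φ cos δ cos H = (-0.7944)(-0.3057) + (0.6074)(0.9521)(0.3827) = 0.4642.
Top-of-atmosphere irradiance = S₀ (d̄/d)² cos θ_z = 1367 × 1.0284 × 0.4642 = 652.58 W/m².

653 W/m²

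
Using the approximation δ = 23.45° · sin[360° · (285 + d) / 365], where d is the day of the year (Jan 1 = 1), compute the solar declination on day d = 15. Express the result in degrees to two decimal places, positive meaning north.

360 × (285 + 15) / 365 = 295.890°; sin(295.890°) = -0.8996.
δ = 23.45 × -0.8996 = -21.096° ≈ -21.10°.

-21.10°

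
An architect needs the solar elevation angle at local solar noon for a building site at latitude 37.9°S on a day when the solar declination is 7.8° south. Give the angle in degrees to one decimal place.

59.9°

At local solar noon the hour angle is zero, so the elevation is 90° − |φ − δ| = 90° − |-37.9° − (-7.8°)| = 90° − 30.1° = 59.9°.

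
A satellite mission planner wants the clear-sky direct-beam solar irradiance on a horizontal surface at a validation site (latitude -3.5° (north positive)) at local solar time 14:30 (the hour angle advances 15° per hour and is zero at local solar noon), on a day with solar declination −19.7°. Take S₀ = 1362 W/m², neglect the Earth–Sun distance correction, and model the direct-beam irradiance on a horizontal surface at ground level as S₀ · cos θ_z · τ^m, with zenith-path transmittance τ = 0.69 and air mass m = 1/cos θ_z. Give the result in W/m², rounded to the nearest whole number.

Hour angle H = 15° × (14.5 − 12) = 37.50°.
cos θ_z = sin φ sin δ + cos φ cos δ cos H = (-0.0610)(-0.3371) + (0.9981)(0.9415)(0.7934) = 0.7661.
Air mass m = 1/cos θ_z = 1/0.7661 = 1.305; τ^m = 0.69^1.305 = 0.6162.
Surface direct beam = 1362 × 0.7661 × 0.6162 = 642.96 W/m².

643 W/m²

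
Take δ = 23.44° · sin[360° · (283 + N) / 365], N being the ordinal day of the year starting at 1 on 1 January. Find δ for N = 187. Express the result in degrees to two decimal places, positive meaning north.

+22.79°

360 × (283 + 187) / 365 = 463.562°; sin(463.562°) = 0.9721.
δ = 23.44 × 0.9721 = 22.786° ≈ +22.79°.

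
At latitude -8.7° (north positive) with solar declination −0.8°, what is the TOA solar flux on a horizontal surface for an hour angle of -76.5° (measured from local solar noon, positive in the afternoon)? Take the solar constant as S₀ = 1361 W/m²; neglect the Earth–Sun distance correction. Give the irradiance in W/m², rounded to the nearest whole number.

cos θ_z = sin φ sin δ + cos φ cos δ cos H = (-0.1513)(-0.0140) + (0.9885)(0.9999)(0.2334) = 0.2328.
Top-of-atmosphere irradiance = S₀ cos θ_z = 1361 × 0.2328 = 316.84 W/m².

317 W/m²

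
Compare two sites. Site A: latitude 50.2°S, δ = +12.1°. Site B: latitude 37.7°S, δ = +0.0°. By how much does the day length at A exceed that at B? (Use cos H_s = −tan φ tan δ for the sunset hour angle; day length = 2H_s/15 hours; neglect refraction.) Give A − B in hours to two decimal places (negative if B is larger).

A: H_s = arccos(−tan -50.2° · tan 12.1°) = 75.09°, so 2H_s/15 = 10.0120 h.
B: H_s = arccos(−tan -37.7° · tan 0.0°) = 90.00°, so 2H_s/15 = 12.0000 h.
A − B = 10.0120 − 12.0000 = -1.9880 h.

-1.99 h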